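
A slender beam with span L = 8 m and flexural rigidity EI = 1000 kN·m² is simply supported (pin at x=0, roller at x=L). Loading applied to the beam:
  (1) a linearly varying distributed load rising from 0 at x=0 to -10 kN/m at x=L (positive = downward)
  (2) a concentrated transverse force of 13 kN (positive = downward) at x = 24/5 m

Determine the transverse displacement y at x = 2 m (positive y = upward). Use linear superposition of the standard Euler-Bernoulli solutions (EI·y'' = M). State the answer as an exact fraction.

y(2) = 11927/125000 m

Load 1 — triangular load w₀=-10 kN/m (0→w₀ over full span):
  y_1 = -w₀x(7L⁴-10L²x²+3x⁴)/(360LEI) = -(-10)·2·(7·8⁴-10·8²·2²+3·2⁴)/(360·8·1000) = 109/600 m
Load 2 — point force P=13 kN at a=24/5 m (b=L-a=16/5):
  y_2 = -Pbx(L²-b²-x²)/(6LEI)  [x≤a] = -13·(16/5)·2·(8²-(16/5)²-2²)/(6·8·1000) = -4043/46875 m
Superposition: y = Σ y_i = 11927/125000 m ≈ 0.095416 m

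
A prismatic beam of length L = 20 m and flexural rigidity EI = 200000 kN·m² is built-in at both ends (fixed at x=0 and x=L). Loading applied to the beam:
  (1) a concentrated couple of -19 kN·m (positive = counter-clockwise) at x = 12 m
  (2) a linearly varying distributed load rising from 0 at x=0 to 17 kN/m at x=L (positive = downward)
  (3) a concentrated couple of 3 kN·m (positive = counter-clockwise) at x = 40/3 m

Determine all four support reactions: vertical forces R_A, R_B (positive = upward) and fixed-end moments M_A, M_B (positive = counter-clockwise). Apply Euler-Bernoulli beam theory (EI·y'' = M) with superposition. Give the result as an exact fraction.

R_A = 6229/125 kN, M_A = 16619/75 kN·m, R_B = 15021/125 kN, M_B = -8557/25 kN·m

Load 1 — applied couple M₀=-19 kN·m at a=12 m (b=L-a=8):
  R_A = 6M₀ab/L³ = 6·(-19)·12·8/20³ = -171/125 kN
  M_A = M₀b(2a-b)/L² = (-19)·8·(2·12-8)/20² = -152/25 kN·m
  R_B = -6M₀ab/L³ = -6·(-19)·12·8/20³ = 171/125 kN
  M_B = M₀a(2b-a)/L² = (-19)·12·(2·8-12)/20² = -57/25 kN·m
Load 2 — triangular load w₀=17 kN/m (0→w₀ over full span):
  R_A = 3w₀L/20 = 3·17·20/20 = 51 kN
  M_A = w₀L²/30 = 17·20²/30 = 680/3 kN·m
  R_B = 7w₀L/20 = 7·17·20/20 = 119 kN
  M_B = -w₀L²/20 = -17·20²/20 = -340 kN·m
Load 3 — applied couple M₀=3 kN·m at a=40/3 m (b=L-a=20/3):
  R_A = 6M₀ab/L³ = 6·3·(40/3)·(20/3)/20³ = 1/5 kN
  M_A = M₀b(2a-b)/L² = 3·(20/3)·(2·(40/3)-(20/3))/20² = 1 kN·m
  R_B = -6M₀ab/L³ = -6·3·(40/3)·(20/3)/20³ = -1/5 kN
  M_B = M₀a(2b-a)/L² = 3·(40/3)·(2·(20/3)-(40/3))/20² = 0 kN·m
Superposition: R_A = 6229/125 kN, M_A = 16619/75 kN·m, R_B = 15021/125 kN, M_B = -8557/25 kN·m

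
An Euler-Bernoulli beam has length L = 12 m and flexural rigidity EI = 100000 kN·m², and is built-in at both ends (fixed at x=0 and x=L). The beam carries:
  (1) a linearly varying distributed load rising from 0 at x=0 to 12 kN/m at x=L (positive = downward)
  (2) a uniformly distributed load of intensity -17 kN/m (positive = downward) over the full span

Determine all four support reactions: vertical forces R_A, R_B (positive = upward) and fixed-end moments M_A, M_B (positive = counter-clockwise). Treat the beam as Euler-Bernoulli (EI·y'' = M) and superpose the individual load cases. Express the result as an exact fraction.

R_A = -402/5 kN, M_A = -732/5 kN·m, R_B = -258/5 kN, M_B = 588/5 kN·m

Load 1 — triangular load w₀=12 kN/m (0→w₀ over full span):
  R_A = 3w₀L/20 = 3·12·12/20 = 108/5 kN
  M_A = w₀L²/30 = 12·12²/30 = 288/5 kN·m
  R_B = 7w₀L/20 = 7·12·12/20 = 252/5 kN
  M_B = -w₀L²/20 = -12·12²/20 = -432/5 kN·m
Load 2 — uniform load w=-17 kN/m over full span:
  R_A = wL/2 = (-17)·12/2 = -102 kN
  M_A = wL²/12 = (-17)·12²/12 = -204 kN·m
  R_B = wL/2 = (-17)·12/2 = -102 kN
  M_B = -wL²/12 = -(-17)·12²/12 = 204 kN·m
Superposition: R_A = -402/5 kN, M_A = -732/5 kN·m, R_B = -258/5 kN, M_B = 588/5 kN·m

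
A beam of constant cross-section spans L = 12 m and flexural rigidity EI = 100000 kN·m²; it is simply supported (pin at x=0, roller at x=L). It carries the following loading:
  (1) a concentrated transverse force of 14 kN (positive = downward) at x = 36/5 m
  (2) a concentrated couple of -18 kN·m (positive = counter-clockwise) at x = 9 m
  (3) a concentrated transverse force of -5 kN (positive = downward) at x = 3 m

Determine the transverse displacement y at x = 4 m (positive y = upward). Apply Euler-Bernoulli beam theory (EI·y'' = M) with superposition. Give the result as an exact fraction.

y(4) = -32347/18750000 m

Load 1 — point force P=14 kN at a=36/5 m (b=L-a=24/5):
  y_1 = -Pbx(L²-b²-x²)/(6LEI)  [x≤a] = -14·(24/5)·4·(12²-(24/5)²-4²)/(6·12·100000) = -4592/1171875 m
Load 2 — applied couple M₀=-18 kN·m at a=9 m (b=L-a=3):
  y_2 = (M₀x³/(6L)+C₁x)/EI  [x≤a] with C₁=M₀(3b²-L²)/(6L)=117/4 = ((-18)·4³/(6·12)+(117/4)·4)/100000 = 101/100000 m
Load 3 — point force P=-5 kN at a=3 m (b=L-a=9):
  y_3 = -Pa(L-x)(2Lx-a²-x²)/(6LEI)  [x>a] = -(-5)·3·(12-4)·(2·12·4-3²-4²)/(6·12·100000) = 71/60000 m
Superposition: y = Σ y_i = -32347/18750000 m ≈ -0.001725 m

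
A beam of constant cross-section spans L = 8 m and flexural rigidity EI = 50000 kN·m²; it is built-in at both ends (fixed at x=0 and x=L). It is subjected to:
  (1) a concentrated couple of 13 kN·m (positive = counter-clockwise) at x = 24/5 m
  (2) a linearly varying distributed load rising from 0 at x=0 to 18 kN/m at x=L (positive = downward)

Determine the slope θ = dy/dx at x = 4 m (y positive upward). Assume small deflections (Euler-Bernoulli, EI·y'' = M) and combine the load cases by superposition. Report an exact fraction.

Load 1 — applied couple M₀=13 kN·m at a=24/5 m (b=L-a=16/5):
  θ_1 = (R_Ax²/2 - M_Ax)/EI  [x≤a] with R_A=117/50, M_A=104/25 = ((117/50)·4²/2 - (104/25)·4)/50000 = 13/312500 rad
Load 2 — triangular load w₀=18 kN/m (0→w₀ over full span):
  θ_2 = -w₀(2x(L-x)(L-2x)(x+2L)+x²(L-x)²)/(120LEI) = -18·(2·4·(8-4)·(8-2·4)·(4+2·8)+4²·(8-4)²)/(120·8·50000) = -3/31250 rad
Superposition: θ = Σ θ_i = -17/312500 rad ≈ -0.000054 rad

θ(4) = -17/312500 rad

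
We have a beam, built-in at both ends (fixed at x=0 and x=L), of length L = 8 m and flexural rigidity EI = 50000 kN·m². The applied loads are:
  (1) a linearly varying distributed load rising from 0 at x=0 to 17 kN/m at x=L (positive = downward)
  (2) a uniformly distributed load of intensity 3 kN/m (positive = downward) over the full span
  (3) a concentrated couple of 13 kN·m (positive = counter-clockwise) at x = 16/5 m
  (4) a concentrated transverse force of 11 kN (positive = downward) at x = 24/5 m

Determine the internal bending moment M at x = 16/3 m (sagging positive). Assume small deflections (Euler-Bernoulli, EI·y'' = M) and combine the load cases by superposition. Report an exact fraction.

M(16/3) = 287492/10125 kN·m

Load 1 — triangular load w₀=17 kN/m (0→w₀ over full span):
  M_1 = 3w₀Lx/20 - w₀L²/30 - w₀x³/(6L) = 3·17·8·(16/3)/20 - 17·8²/30 - 17·(16/3)³/(6·8) = 7616/405 kN·m
Load 2 — uniform load w=3 kN/m over full span:
  M_2 = wLx/2 - wL²/12 - wx²/2 = 3·8·(16/3)/2 - 3·8²/12 - 3·(16/3)²/2 = 16/3 kN·m
Load 3 — applied couple M₀=13 kN·m at a=16/5 m (b=L-a=24/5):
  M_3 = R_Ax - M_A - M₀  [x>a] with R_A=117/50, M_A=39/25 = (117/50)·(16/3) - (39/25) - 13 = -52/25 kN·m
Load 4 — point force P=11 kN at a=24/5 m (b=L-a=16/5):
  M_4 = Pa²(a+3b)(L-x)/L³ - Pa²b/L²  [x>a] = 11·(24/5)²·((24/5)+3·(16/5))·(8-(16/3))/8³ - 11·(24/5)²·(16/5)/8² = 792/125 kN·m
Superposition: M = Σ M_i = 287492/10125 kN·m ≈ 28.394272 kN·m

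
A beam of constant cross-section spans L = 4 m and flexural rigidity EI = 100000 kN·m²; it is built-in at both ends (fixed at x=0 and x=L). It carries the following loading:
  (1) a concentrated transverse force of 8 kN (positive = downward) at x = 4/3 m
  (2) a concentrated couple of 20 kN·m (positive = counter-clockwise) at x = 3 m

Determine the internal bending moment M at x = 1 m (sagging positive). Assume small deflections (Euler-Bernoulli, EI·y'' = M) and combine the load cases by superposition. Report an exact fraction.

M(1) = 121/216 kN·m

Load 1 — point force P=8 kN at a=4/3 m (b=L-a=8/3):
  M_1 = Pb²(3a+b)x/L³ - Pab²/L²  [x≤a] = 8·(8/3)²·(3·(4/3)+(8/3))·1/4³ - 8·(4/3)·(8/3)²/4² = 32/27 kN·m
Load 2 — applied couple M₀=20 kN·m at a=3 m (b=L-a=1):
  M_2 = R_Ax - M_A  [x≤a] with R_A=45/8, M_A=25/4 = (45/8)·1 - (25/4) = -5/8 kN·m
Superposition: M = Σ M_i = 121/216 kN·m ≈ 0.560185 kN·m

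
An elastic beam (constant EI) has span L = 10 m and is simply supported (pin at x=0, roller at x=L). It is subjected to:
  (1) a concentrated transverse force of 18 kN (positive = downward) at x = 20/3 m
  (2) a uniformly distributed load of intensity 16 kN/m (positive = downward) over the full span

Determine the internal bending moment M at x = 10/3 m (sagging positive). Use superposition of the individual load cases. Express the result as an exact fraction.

Load 1 — point force P=18 kN at a=20/3 m (b=L-a=10/3):
  M_1 = Pbx/L  [x≤a] = 18·(10/3)·(10/3)/10 = 20 kN·m
Load 2 — uniform load w=16 kN/m over full span:
  M_2 = wx(L-x)/2 = 16·(10/3)·(10-(10/3))/2 = 1600/9 kN·m
Superposition: M = Σ M_i = 1780/9 kN·m ≈ 197.777778 kN·m

M(10/3) = 1780/9 kN·m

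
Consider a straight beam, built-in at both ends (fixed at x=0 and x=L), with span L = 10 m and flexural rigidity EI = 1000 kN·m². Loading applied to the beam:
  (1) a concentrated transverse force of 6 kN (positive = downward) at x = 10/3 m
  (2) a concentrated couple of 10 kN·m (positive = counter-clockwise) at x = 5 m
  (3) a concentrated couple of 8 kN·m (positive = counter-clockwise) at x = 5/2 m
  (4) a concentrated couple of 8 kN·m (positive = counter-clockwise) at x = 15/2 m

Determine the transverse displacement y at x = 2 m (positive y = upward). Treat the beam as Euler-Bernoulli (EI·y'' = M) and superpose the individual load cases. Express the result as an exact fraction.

y(2) = -1951/135000 m

Load 1 — point force P=6 kN at a=10/3 m (b=L-a=20/3):
  y_1 = -Pb²x²(3aL-(3a+b)x)/(6L³EI)  [x≤a] = -6·(20/3)²·2²·(3·(10/3)·10-(3·(10/3)+(20/3))·2)/(6·10³·1000) = -8/675 m
Load 2 — applied couple M₀=10 kN·m at a=5 m (b=L-a=5):
  y_2 = (R_Ax³/6 - M_Ax²/2)/EI  [x≤a] with R_A=3/2, M_A=5/2 = ((3/2)·2³/6 - (5/2)·2²/2)/1000 = -3/1000 m
Load 3 — applied couple M₀=8 kN·m at a=5/2 m (b=L-a=15/2):
  y_3 = (R_Ax³/6 - M_Ax²/2)/EI  [x≤a] with R_A=9/10, M_A=-3/2 = ((9/10)·2³/6 - (-3/2)·2²/2)/1000 = 21/5000 m
Load 4 — applied couple M₀=8 kN·m at a=15/2 m (b=L-a=5/2):
  y_4 = (R_Ax³/6 - M_Ax²/2)/EI  [x≤a] with R_A=9/10, M_A=5/2 = ((9/10)·2³/6 - (5/2)·2²/2)/1000 = -19/5000 m
Superposition: y = Σ y_i = -1951/135000 m ≈ -0.014452 m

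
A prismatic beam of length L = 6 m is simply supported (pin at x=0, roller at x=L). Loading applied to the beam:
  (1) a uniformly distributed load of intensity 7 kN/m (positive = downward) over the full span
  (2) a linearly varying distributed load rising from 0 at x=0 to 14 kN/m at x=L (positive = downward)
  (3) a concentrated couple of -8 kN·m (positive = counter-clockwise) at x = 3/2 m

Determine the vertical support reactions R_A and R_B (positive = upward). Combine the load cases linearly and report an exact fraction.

R_A = 101/3 kN, R_B = 151/3 kN

Load 1 — uniform load w=7 kN/m over full span:
  R_A = wL/2 = 7·6/2 = 21 kN
  R_B = wL/2 = 7·6/2 = 21 kN
Load 2 — triangular load w₀=14 kN/m (0→w₀ over full span):
  R_A = w₀L/6 = 14·6/6 = 14 kN
  R_B = w₀L/3 = 14·6/3 = 28 kN
Load 3 — applied couple M₀=-8 kN·m at a=3/2 m (b=L-a=9/2):
  R_A = M₀/L = (-8)/6 = -4/3 kN
  R_B = -M₀/L = -(-8)/6 = 4/3 kN
Superposition: R_A = 101/3 kN, R_B = 151/3 kN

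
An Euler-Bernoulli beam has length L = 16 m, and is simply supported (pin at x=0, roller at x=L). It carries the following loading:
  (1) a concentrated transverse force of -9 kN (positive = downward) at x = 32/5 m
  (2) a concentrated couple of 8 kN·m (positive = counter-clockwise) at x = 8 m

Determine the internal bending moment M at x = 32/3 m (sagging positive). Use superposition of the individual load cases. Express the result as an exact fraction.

M(32/3) = -328/15 kN·m

Load 1 — point force P=-9 kN at a=32/5 m (b=L-a=48/5):
  M_1 = Pa(L-x)/L  [x>a] = (-9)·(32/5)·(16-(32/3))/16 = -96/5 kN·m
Load 2 — applied couple M₀=8 kN·m at a=8 m (b=L-a=8):
  M_2 = M₀x/L - M₀  [x>a] = 8·(32/3)/16 - 8 = -8/3 kN·m
Superposition: M = Σ M_i = -328/15 kN·m ≈ -21.866667 kN·m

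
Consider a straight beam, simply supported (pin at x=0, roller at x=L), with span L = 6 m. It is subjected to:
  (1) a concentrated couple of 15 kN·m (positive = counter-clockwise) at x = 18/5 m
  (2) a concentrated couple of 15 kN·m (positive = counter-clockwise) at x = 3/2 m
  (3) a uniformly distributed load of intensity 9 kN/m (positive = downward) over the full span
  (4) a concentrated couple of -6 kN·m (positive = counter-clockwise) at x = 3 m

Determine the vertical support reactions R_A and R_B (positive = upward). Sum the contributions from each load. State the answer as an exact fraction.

R_A = 31 kN, R_B = 23 kN

Load 1 — applied couple M₀=15 kN·m at a=18/5 m (b=L-a=12/5):
  R_A = M₀/L = 15/6 = 5/2 kN
  R_B = -M₀/L = -15/6 = -5/2 kN
Load 2 — applied couple M₀=15 kN·m at a=3/2 m (b=L-a=9/2):
  R_A = M₀/L = 15/6 = 5/2 kN
  R_B = -M₀/L = -15/6 = -5/2 kN
Load 3 — uniform load w=9 kN/m over full span:
  R_A = wL/2 = 9·6/2 = 27 kN
  R_B = wL/2 = 9·6/2 = 27 kN
Load 4 — applied couple M₀=-6 kN·m at a=3 m (b=L-a=3):
  R_A = M₀/L = (-6)/6 = -1 kN
  R_B = -M₀/L = -(-6)/6 = 1 kN
Superposition: R_A = 31 kN, R_B = 23 kN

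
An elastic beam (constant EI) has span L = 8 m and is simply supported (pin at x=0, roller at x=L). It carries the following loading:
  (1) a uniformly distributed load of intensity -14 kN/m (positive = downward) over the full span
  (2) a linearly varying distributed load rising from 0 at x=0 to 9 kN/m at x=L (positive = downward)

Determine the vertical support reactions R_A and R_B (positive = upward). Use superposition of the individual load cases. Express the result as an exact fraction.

Load 1 — uniform load w=-14 kN/m over full span:
  R_A = wL/2 = (-14)·8/2 = -56 kN
  R_B = wL/2 = (-14)·8/2 = -56 kN
Load 2 — triangular load w₀=9 kN/m (0→w₀ over full span):
  R_A = w₀L/6 = 9·8/6 = 12 kN
  R_B = w₀L/3 = 9·8/3 = 24 kN
Superposition: R_A = -44 kN, R_B = -32 kN

R_A = -44 kN, R_B = -32 kN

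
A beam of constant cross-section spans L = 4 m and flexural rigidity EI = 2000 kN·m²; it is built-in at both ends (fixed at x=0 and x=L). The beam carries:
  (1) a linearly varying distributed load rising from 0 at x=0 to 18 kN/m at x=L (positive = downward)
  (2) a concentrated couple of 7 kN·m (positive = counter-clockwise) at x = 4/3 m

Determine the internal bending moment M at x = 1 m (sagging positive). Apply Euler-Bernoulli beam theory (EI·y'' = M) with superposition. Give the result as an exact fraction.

Load 1 — triangular load w₀=18 kN/m (0→w₀ over full span):
  M_1 = 3w₀Lx/20 - w₀L²/30 - w₀x³/(6L) = 3·18·4·1/20 - 18·4²/30 - 18·1³/(6·4) = 9/20 kN·m
Load 2 — applied couple M₀=7 kN·m at a=4/3 m (b=L-a=8/3):
  M_2 = R_Ax - M_A  [x≤a] with R_A=7/3, M_A=0 = (7/3)·1 - 0 = 7/3 kN·m
Superposition: M = Σ M_i = 167/60 kN·m ≈ 2.783333 kN·m

M(1) = 167/60 kN·m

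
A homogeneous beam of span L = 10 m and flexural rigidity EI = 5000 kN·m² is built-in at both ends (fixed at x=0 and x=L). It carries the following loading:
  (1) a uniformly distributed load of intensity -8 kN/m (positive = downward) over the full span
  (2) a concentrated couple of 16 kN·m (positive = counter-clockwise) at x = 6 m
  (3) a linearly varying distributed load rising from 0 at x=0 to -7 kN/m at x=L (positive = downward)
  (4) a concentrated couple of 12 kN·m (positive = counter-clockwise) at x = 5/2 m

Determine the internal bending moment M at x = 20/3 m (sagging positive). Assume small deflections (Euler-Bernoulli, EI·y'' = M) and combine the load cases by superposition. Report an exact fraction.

M(20/3) = -330731/8100 kN·m

Load 1 — uniform load w=-8 kN/m over full span:
  M_1 = wLx/2 - wL²/12 - wx²/2 = (-8)·10·(20/3)/2 - (-8)·10²/12 - (-8)·(20/3)²/2 = -200/9 kN·m
Load 2 — applied couple M₀=16 kN·m at a=6 m (b=L-a=4):
  M_2 = R_Ax - M_A - M₀  [x>a] with R_A=288/125, M_A=128/25 = (288/125)·(20/3) - (128/25) - 16 = -144/25 kN·m
Load 3 — triangular load w₀=-7 kN/m (0→w₀ over full span):
  M_3 = 3w₀Lx/20 - w₀L²/30 - w₀x³/(6L) = 3·(-7)·10·(20/3)/20 - (-7)·10²/30 - (-7)·(20/3)³/(6·10) = -980/81 kN·m
Load 4 — applied couple M₀=12 kN·m at a=5/2 m (b=L-a=15/2):
  M_4 = R_Ax - M_A - M₀  [x>a] with R_A=27/20, M_A=-9/4 = (27/20)·(20/3) - (-9/4) - 12 = -3/4 kN·m
Superposition: M = Σ M_i = -330731/8100 kN·m ≈ -40.830988 kN·m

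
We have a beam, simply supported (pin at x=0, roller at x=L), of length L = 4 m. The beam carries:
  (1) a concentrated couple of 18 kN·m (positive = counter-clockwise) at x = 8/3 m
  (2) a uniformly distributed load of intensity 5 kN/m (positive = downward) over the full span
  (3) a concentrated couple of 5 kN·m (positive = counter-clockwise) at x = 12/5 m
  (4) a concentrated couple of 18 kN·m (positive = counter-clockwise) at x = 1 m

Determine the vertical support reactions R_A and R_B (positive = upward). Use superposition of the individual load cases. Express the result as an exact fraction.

Load 1 — applied couple M₀=18 kN·m at a=8/3 m (b=L-a=4/3):
  R_A = M₀/L = 18/4 = 9/2 kN
  R_B = -M₀/L = -18/4 = -9/2 kN
Load 2 — uniform load w=5 kN/m over full span:
  R_A = wL/2 = 5·4/2 = 10 kN
  R_B = wL/2 = 5·4/2 = 10 kN
Load 3 — applied couple M₀=5 kN·m at a=12/5 m (b=L-a=8/5):
  R_A = M₀/L = 5/4 kN
  R_B = -M₀/L = -5/4 kN
Load 4 — applied couple M₀=18 kN·m at a=1 m (b=L-a=3):
  R_A = M₀/L = 18/4 = 9/2 kN
  R_B = -M₀/L = -18/4 = -9/2 kN
Superposition: R_A = 81/4 kN, R_B = -1/4 kN

R_A = 81/4 kN, R_B = -1/4 kN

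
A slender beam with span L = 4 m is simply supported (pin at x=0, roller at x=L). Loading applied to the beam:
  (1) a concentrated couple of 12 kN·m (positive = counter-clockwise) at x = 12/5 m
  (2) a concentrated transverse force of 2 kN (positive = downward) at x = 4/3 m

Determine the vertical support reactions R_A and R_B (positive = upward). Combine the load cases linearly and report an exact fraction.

R_A = 13/3 kN, R_B = -7/3 kN

Load 1 — applied couple M₀=12 kN·m at a=12/5 m (b=L-a=8/5):
  R_A = M₀/L = 12/4 = 3 kN
  R_B = -M₀/L = -12/4 = -3 kN
Load 2 — point force P=2 kN at a=4/3 m (b=L-a=8/3):
  R_A = Pb/L = 2·(8/3)/4 = 4/3 kN
  R_B = Pa/L = 2·(4/3)/4 = 2/3 kN
Superposition: R_A = 13/3 kN, R_B = -7/3 kN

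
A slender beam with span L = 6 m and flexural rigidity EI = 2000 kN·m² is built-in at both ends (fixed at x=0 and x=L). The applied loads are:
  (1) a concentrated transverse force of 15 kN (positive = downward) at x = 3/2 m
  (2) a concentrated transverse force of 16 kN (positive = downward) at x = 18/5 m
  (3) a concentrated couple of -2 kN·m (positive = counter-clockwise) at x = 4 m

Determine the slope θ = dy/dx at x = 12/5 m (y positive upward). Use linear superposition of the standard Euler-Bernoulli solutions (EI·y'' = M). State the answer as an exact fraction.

θ(12/5) = -2179/781250 rad

Load 1 — point force P=15 kN at a=3/2 m (b=L-a=9/2):
  θ_1 = Pa²(L-x)(2bL-(3b+a)(L-x))/(2L³EI)  [x>a] = 15·(3/2)²·(6-(12/5))·(2·(9/2)·6-(3·(9/2)+(3/2))·(6-(12/5)))/(2·6³·2000) = 0 rad
Load 2 — point force P=16 kN at a=18/5 m (b=L-a=12/5):
  θ_2 = -Pb²x(2aL-(3a+b)x)/(2L³EI)  [x≤a] = -16·(12/5)²·(12/5)·(2·(18/5)·6-(3·(18/5)+(12/5))·(12/5))/(2·6³·2000) = -1152/390625 rad
Load 3 — applied couple M₀=-2 kN·m at a=4 m (b=L-a=2):
  θ_3 = (R_Ax²/2 - M_Ax)/EI  [x≤a] with R_A=-4/9, M_A=-2/3 = ((-4/9)·(12/5)²/2 - (-2/3)·(12/5))/2000 = 1/6250 rad
Superposition: θ = Σ θ_i = -2179/781250 rad ≈ -0.002789 rad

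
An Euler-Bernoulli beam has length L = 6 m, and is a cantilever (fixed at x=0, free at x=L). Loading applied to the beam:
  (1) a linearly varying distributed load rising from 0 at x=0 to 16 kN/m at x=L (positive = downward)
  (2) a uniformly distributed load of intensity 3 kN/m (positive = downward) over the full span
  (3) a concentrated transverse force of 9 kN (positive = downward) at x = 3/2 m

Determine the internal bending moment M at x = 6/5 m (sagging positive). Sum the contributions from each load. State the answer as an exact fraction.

M(6/5) = -43107/250 kN·m

Load 1 — triangular load w₀=16 kN/m (0→w₀ over full span):
  M_1 = w₀Lx/2 - w₀L²/3 - w₀x³/(6L) = 16·6·(6/5)/2 - 16·6²/3 - 16·(6/5)³/(6·6) = -16896/125 kN·m
Load 2 — uniform load w=3 kN/m over full span:
  M_2 = -w(L-x)²/2 = -3·(6-(6/5))²/2 = -864/25 kN·m
Load 3 — point force P=9 kN at a=3/2 m (b=L-a=9/2):
  M_3 = -P(a-x)  [x≤a] = -9·((3/2)-(6/5)) = -27/10 kN·m
Superposition: M = Σ M_i = -43107/250 kN·m ≈ -172.428000 kN·m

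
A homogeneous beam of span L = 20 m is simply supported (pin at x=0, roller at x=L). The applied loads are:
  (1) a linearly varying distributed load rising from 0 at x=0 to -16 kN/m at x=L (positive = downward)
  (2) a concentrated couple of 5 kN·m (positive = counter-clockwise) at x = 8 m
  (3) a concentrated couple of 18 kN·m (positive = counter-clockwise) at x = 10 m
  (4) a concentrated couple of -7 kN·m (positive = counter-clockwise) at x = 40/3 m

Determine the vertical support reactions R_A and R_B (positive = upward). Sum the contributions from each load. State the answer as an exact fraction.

R_A = -788/15 kN, R_B = -1612/15 kN

Load 1 — triangular load w₀=-16 kN/m (0→w₀ over full span):
  R_A = w₀L/6 = (-16)·20/6 = -160/3 kN
  R_B = w₀L/3 = (-16)·20/3 = -320/3 kN
Load 2 — applied couple M₀=5 kN·m at a=8 m (b=L-a=12):
  R_A = M₀/L = 5/20 = 1/4 kN
  R_B = -M₀/L = -5/20 = -1/4 kN
Load 3 — applied couple M₀=18 kN·m at a=10 m (b=L-a=10):
  R_A = M₀/L = 18/20 = 9/10 kN
  R_B = -M₀/L = -18/20 = -9/10 kN
Load 4 — applied couple M₀=-7 kN·m at a=40/3 m (b=L-a=20/3):
  R_A = M₀/L = (-7)/20 = -7/20 kN
  R_B = -M₀/L = -(-7)/20 = 7/20 kN
Superposition: R_A = -788/15 kN, R_B = -1612/15 kN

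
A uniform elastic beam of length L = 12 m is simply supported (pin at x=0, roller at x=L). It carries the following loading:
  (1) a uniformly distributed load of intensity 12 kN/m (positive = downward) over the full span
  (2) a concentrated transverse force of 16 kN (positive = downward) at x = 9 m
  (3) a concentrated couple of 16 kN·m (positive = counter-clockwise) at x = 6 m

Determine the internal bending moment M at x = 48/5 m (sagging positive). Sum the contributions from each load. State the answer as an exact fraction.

M(48/5) = 4096/25 kN·m

Load 1 — uniform load w=12 kN/m over full span:
  M_1 = wx(L-x)/2 = 12·(48/5)·(12-(48/5))/2 = 3456/25 kN·m
Load 2 — point force P=16 kN at a=9 m (b=L-a=3):
  M_2 = Pa(L-x)/L  [x>a] = 16·9·(12-(48/5))/12 = 144/5 kN·m
Load 3 — applied couple M₀=16 kN·m at a=6 m (b=L-a=6):
  M_3 = M₀x/L - M₀  [x>a] = 16·(48/5)/12 - 16 = -16/5 kN·m
Superposition: M = Σ M_i = 4096/25 kN·m ≈ 163.840000 kN·m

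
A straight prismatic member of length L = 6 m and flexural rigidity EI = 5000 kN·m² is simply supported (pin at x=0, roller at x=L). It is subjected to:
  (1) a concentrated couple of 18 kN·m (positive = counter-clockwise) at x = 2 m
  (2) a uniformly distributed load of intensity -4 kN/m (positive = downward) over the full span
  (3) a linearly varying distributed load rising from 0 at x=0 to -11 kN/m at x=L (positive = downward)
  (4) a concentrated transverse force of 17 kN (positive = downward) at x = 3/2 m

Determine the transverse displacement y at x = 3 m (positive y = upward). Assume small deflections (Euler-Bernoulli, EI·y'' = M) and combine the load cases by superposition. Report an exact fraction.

Load 1 — applied couple M₀=18 kN·m at a=2 m (b=L-a=4):
  y_1 = (M₀x³/(6L)-M₀(x-a)²/2+C₁x)/EI  [x>a] with C₁=M₀(3b²-L²)/(6L)=6 = (18·3³/(6·6)-18·(3-2)²/2+6·3)/5000 = 9/2000 m
Load 2 — uniform load w=-4 kN/m over full span:
  y_2 = -wx(L³-2Lx²+x³)/(24EI) = -(-4)·3·(6³-2·6·3²+3³)/(24·5000) = 27/2000 m
Load 3 — triangular load w₀=-11 kN/m (0→w₀ over full span):
  y_3 = -w₀x(7L⁴-10L²x²+3x⁴)/(360LEI) = -(-11)·3·(7·6⁴-10·6²·3²+3·3⁴)/(360·6·5000) = 297/16000 m
Load 4 — point force P=17 kN at a=3/2 m (b=L-a=9/2):
  y_4 = -Pa(L-x)(2Lx-a²-x²)/(6LEI)  [x>a] = -17·(3/2)·(6-3)·(2·6·3-(3/2)²-3²)/(6·6·5000) = -1683/160000 m
Superposition: y = Σ y_i = 4167/160000 m ≈ 0.026044 m

y(3) = 4167/160000 m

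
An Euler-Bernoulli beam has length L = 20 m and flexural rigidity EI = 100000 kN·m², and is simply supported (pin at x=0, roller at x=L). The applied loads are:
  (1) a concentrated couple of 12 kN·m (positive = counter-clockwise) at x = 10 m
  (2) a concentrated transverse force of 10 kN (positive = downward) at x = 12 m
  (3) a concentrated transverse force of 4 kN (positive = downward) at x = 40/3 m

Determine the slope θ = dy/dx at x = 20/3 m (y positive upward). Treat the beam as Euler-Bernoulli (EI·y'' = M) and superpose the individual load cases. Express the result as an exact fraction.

Load 1 — applied couple M₀=12 kN·m at a=10 m (b=L-a=10):
  θ_1 = (M₀x²/(2L)+C₁)/EI  [x≤a] with C₁=M₀(3b²-L²)/(6L)=-10 = (12·(20/3)²/(2·20)+(-10))/100000 = 1/30000 rad
Load 2 — point force P=10 kN at a=12 m (b=L-a=8):
  θ_2 = -Pb(L²-b²-3x²)/(6LEI)  [x≤a] = -10·8·(20²-8²-3·(20/3)²)/(6·20·100000) = -38/28125 rad
Load 3 — point force P=4 kN at a=40/3 m (b=L-a=20/3):
  θ_3 = -Pb(L²-b²-3x²)/(6LEI)  [x≤a] = -4·(20/3)·(20²-(20/3)²-3·(20/3)²)/(6·20·100000) = -1/2025 rad
Superposition: θ = Σ θ_i = -7337/4050000 rad ≈ -0.001812 rad

θ(20/3) = -7337/4050000 rad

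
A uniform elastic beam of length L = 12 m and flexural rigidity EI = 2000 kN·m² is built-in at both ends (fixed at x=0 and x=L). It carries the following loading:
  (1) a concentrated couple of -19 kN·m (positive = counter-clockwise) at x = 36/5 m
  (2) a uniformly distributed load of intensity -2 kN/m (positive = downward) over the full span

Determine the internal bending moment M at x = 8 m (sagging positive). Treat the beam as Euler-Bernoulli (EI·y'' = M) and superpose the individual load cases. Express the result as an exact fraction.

Load 1 — applied couple M₀=-19 kN·m at a=36/5 m (b=L-a=24/5):
  M_1 = R_Ax - M_A - M₀  [x>a] with R_A=-57/25, M_A=-152/25 = (-57/25)·8 - (-152/25) - (-19) = 171/25 kN·m
Load 2 — uniform load w=-2 kN/m over full span:
  M_2 = wLx/2 - wL²/12 - wx²/2 = (-2)·12·8/2 - (-2)·12²/12 - (-2)·8²/2 = -8 kN·m
Superposition: M = Σ M_i = -29/25 kN·m ≈ -1.160000 kN·m

M(8) = -29/25 kN·m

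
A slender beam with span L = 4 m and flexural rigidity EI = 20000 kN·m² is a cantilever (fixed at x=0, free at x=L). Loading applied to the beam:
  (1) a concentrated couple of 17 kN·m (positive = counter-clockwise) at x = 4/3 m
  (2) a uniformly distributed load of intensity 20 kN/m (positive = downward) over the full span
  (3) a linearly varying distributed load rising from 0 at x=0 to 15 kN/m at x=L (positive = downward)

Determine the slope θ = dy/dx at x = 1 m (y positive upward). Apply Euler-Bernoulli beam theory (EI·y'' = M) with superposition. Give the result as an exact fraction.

θ(1) = -16463/1920000 rad

Load 1 — applied couple M₀=17 kN·m at a=4/3 m (b=L-a=8/3):
  θ_1 = M₀x/EI  [x≤a] = 17·1/20000 = 17/20000 rad
Load 2 — uniform load w=20 kN/m over full span:
  θ_2 = -wx(x²-3Lx+3L²)/(6EI) = -20·1·(1²-3·4·1+3·4²)/(6·20000) = -37/6000 rad
Load 3 — triangular load w₀=15 kN/m (0→w₀ over full span):
  θ_3 = (w₀Lx²/4-w₀L²x/3-w₀x⁴/(24L))/EI = (15·4·1²/4-15·4²·1/3-15·1⁴/(24·4))/20000 = -417/128000 rad
Superposition: θ = Σ θ_i = -16463/1920000 rad ≈ -0.008574 rad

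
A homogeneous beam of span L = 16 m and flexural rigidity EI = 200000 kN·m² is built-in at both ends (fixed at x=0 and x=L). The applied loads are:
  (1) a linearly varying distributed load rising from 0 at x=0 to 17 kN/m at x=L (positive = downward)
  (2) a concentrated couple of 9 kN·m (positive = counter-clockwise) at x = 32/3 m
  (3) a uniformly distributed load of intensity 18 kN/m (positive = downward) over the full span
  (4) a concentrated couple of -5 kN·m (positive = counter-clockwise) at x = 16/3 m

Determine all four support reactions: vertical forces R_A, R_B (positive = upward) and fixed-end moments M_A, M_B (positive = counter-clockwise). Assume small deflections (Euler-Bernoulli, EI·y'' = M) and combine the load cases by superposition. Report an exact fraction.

R_A = 2777/15 kN, M_A = 7981/15 kN·m, R_B = 3583/15 kN, M_B = -9049/15 kN·m

Load 1 — triangular load w₀=17 kN/m (0→w₀ over full span):
  R_A = 3w₀L/20 = 3·17·16/20 = 204/5 kN
  M_A = w₀L²/30 = 17·16²/30 = 2176/15 kN·m
  R_B = 7w₀L/20 = 7·17·16/20 = 476/5 kN
  M_B = -w₀L²/20 = -17·16²/20 = -1088/5 kN·m
Load 2 — applied couple M₀=9 kN·m at a=32/3 m (b=L-a=16/3):
  R_A = 6M₀ab/L³ = 6·9·(32/3)·(16/3)/16³ = 3/4 kN
  M_A = M₀b(2a-b)/L² = 9·(16/3)·(2·(32/3)-(16/3))/16² = 3 kN·m
  R_B = -6M₀ab/L³ = -6·9·(32/3)·(16/3)/16³ = -3/4 kN
  M_B = M₀a(2b-a)/L² = 9·(32/3)·(2·(16/3)-(32/3))/16² = 0 kN·m
Load 3 — uniform load w=18 kN/m over full span:
  R_A = wL/2 = 18·16/2 = 144 kN
  M_A = wL²/12 = 18·16²/12 = 384 kN·m
  R_B = wL/2 = 18·16/2 = 144 kN
  M_B = -wL²/12 = -18·16²/12 = -384 kN·m
Load 4 — applied couple M₀=-5 kN·m at a=16/3 m (b=L-a=32/3):
  R_A = 6M₀ab/L³ = 6·(-5)·(16/3)·(32/3)/16³ = -5/12 kN
  M_A = M₀b(2a-b)/L² = (-5)·(32/3)·(2·(16/3)-(32/3))/16² = 0 kN·m
  R_B = -6M₀ab/L³ = -6·(-5)·(16/3)·(32/3)/16³ = 5/12 kN
  M_B = M₀a(2b-a)/L² = (-5)·(16/3)·(2·(32/3)-(16/3))/16² = -5/3 kN·m
Superposition: R_A = 2777/15 kN, M_A = 7981/15 kN·m, R_B = 3583/15 kN, M_B = -9049/15 kN·m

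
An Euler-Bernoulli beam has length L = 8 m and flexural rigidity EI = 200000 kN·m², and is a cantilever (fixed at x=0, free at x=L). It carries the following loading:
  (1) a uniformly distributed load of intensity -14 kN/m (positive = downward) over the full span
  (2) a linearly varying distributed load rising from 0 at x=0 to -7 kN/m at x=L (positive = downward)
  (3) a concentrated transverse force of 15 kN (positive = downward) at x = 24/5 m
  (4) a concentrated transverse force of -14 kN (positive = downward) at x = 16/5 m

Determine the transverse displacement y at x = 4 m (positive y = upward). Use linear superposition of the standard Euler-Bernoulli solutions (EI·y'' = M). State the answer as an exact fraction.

Load 1 — uniform load w=-14 kN/m over full span:
  y_1 = -wx²(x²-4Lx+6L²)/(24EI) = -(-14)·4²·(4²-4·8·4+6·8²)/(24·200000) = 119/9375 m
Load 2 — triangular load w₀=-7 kN/m (0→w₀ over full span):
  y_2 = (w₀Lx³/12-w₀L²x²/6-w₀x⁵/(120L))/EI = ((-7)·8·4³/12-(-7)·8²·4²/6-(-7)·4⁵/(120·8))/200000 = 847/187500 m
Load 3 — point force P=15 kN at a=24/5 m (b=L-a=16/5):
  y_3 = -Px²(3a-x)/(6EI)  [x≤a] = -15·4²·(3·(24/5)-4)/(6·200000) = -13/6250 m
Load 4 — point force P=-14 kN at a=16/5 m (b=L-a=24/5):
  y_4 = -Pa²(3x-a)/(6EI)  [x>a] = -(-14)·(16/5)²·(3·4-(16/5))/(6·200000) = 1232/1171875 m
Superposition: y = Σ y_i = 75853/4687500 m ≈ 0.016182 m

y(4) = 75853/4687500 m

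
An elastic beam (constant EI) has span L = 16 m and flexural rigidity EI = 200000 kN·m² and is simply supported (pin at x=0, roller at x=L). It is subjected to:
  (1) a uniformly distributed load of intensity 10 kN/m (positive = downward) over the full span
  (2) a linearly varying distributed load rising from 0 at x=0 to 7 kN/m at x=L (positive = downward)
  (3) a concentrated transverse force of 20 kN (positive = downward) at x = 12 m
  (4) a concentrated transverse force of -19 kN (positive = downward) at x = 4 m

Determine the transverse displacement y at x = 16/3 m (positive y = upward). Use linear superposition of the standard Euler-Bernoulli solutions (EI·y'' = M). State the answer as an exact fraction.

y(16/3) = -111721/2278125 m

Load 1 — uniform load w=10 kN/m over full span:
  y_1 = -wx(L³-2Lx²+x³)/(24EI) = -10·(16/3)·(16³-2·16·(16/3)²+(16/3)³)/(24·200000) = -5632/151875 m
Load 2 — triangular load w₀=7 kN/m (0→w₀ over full span):
  y_2 = -w₀x(7L⁴-10L²x²+3x⁴)/(360LEI) = -7·(16/3)·(7·16⁴-10·16²·(16/3)²+3·(16/3)⁴)/(360·16·200000) = -28672/2278125 m
Load 3 — point force P=20 kN at a=12 m (b=L-a=4):
  y_3 = -Pbx(L²-b²-x²)/(6LEI)  [x≤a] = -20·4·(16/3)·(16²-4²-(16/3)²)/(6·16·200000) = -238/50625 m
Load 4 — point force P=-19 kN at a=4 m (b=L-a=12):
  y_4 = -Pa(L-x)(2Lx-a²-x²)/(6LEI)  [x>a] = -(-19)·4·(16-(16/3))·(2·16·(16/3)-4²-(16/3)²)/(6·16·200000) = 1349/253125 m
Superposition: y = Σ y_i = -111721/2278125 m ≈ -0.049041 m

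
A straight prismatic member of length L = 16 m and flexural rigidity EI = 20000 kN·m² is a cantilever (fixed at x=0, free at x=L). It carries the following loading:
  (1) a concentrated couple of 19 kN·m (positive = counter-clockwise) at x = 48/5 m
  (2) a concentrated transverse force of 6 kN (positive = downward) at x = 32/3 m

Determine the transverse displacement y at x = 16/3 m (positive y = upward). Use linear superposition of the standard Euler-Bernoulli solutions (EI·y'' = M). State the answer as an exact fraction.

y(16/3) = -412/16875 m

Load 1 — applied couple M₀=19 kN·m at a=48/5 m (b=L-a=32/5):
  y_1 = M₀x²/(2EI)  [x≤a] = 19·(16/3)²/(2·20000) = 76/5625 m
Load 2 — point force P=6 kN at a=32/3 m (b=L-a=16/3):
  y_2 = -Px²(3a-x)/(6EI)  [x≤a] = -6·(16/3)²·(3·(32/3)-(16/3))/(6·20000) = -128/3375 m
Superposition: y = Σ y_i = -412/16875 m ≈ -0.024415 m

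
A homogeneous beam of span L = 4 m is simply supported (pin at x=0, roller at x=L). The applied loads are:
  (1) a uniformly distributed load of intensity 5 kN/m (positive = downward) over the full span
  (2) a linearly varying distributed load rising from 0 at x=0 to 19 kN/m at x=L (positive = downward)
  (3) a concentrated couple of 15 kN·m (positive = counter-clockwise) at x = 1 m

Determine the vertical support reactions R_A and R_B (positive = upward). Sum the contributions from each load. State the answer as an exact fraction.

Load 1 — uniform load w=5 kN/m over full span:
  R_A = wL/2 = 5·4/2 = 10 kN
  R_B = wL/2 = 5·4/2 = 10 kN
Load 2 — triangular load w₀=19 kN/m (0→w₀ over full span):
  R_A = w₀L/6 = 19·4/6 = 38/3 kN
  R_B = w₀L/3 = 19·4/3 = 76/3 kN
Load 3 — applied couple M₀=15 kN·m at a=1 m (b=L-a=3):
  R_A = M₀/L = 15/4 kN
  R_B = -M₀/L = -15/4 kN
Superposition: R_A = 317/12 kN, R_B = 379/12 kN

R_A = 317/12 kN, R_B = 379/12 kN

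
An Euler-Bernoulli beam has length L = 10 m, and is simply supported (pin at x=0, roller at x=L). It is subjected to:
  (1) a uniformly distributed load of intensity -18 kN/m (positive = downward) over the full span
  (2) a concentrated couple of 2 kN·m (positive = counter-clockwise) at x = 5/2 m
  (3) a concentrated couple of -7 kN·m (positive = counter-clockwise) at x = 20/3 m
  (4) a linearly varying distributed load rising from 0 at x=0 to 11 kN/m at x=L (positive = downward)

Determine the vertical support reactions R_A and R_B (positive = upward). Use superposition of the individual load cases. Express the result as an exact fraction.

Load 1 — uniform load w=-18 kN/m over full span:
  R_A = wL/2 = (-18)·10/2 = -90 kN
  R_B = wL/2 = (-18)·10/2 = -90 kN
Load 2 — applied couple M₀=2 kN·m at a=5/2 m (b=L-a=15/2):
  R_A = M₀/L = 2/10 = 1/5 kN
  R_B = -M₀/L = -2/10 = -1/5 kN
Load 3 — applied couple M₀=-7 kN·m at a=20/3 m (b=L-a=10/3):
  R_A = M₀/L = (-7)/10 = -7/10 kN
  R_B = -M₀/L = -(-7)/10 = 7/10 kN
Load 4 — triangular load w₀=11 kN/m (0→w₀ over full span):
  R_A = w₀L/6 = 11·10/6 = 55/3 kN
  R_B = w₀L/3 = 11·10/3 = 110/3 kN
Superposition: R_A = -433/6 kN, R_B = -317/6 kN

R_A = -433/6 kN, R_B = -317/6 kN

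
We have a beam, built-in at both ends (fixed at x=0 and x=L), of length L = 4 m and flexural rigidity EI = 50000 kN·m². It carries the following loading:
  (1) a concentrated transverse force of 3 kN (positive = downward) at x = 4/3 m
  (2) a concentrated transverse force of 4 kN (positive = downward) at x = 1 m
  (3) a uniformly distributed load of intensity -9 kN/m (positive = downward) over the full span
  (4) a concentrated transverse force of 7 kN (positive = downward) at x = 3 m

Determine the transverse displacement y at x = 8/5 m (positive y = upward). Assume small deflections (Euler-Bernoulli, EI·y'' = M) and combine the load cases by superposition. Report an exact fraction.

Load 1 — point force P=3 kN at a=4/3 m (b=L-a=8/3):
  y_1 = -Pa²(L-x)²(3bL-(3b+a)(L-x))/(6L³EI)  [x>a] = -3·(4/3)²·(4-(8/5))²·(3·(8/3)·4-(3·(8/3)+(4/3))·(4-(8/5)))/(6·4³·50000) = -6/390625 m
Load 2 — point force P=4 kN at a=1 m (b=L-a=3):
  y_2 = -Pa²(L-x)²(3bL-(3b+a)(L-x))/(6L³EI)  [x>a] = -4·1²·(4-(8/5))²·(3·3·4-(3·3+1)·(4-(8/5)))/(6·4³·50000) = -9/625000 m
Load 3 — uniform load w=-9 kN/m over full span:
  y_3 = -wx²(L-x)²/(24EI) = -(-9)·(8/5)²·(4-(8/5))²/(24·50000) = 216/1953125 m
Load 4 — point force P=7 kN at a=3 m (b=L-a=1):
  y_4 = -Pb²x²(3aL-(3a+b)x)/(6L³EI)  [x≤a] = -7·1²·(8/5)²·(3·3·4-(3·3+1)·(8/5))/(6·4³·50000) = -7/375000 m
Superposition: y = Σ y_i = 1457/23437500 m ≈ 0.000062 m

y(8/5) = 1457/23437500 m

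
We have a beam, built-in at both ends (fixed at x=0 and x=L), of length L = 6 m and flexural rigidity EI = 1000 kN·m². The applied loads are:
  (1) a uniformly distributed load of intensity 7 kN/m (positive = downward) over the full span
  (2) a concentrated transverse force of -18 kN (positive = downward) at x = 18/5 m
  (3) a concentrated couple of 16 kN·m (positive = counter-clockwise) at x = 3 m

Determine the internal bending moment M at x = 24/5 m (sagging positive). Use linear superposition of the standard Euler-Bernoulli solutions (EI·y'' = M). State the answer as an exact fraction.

Load 1 — uniform load w=7 kN/m over full span:
  M_1 = wLx/2 - wL²/12 - wx²/2 = 7·6·(24/5)/2 - 7·6²/12 - 7·(24/5)²/2 = -21/25 kN·m
Load 2 — point force P=-18 kN at a=18/5 m (b=L-a=12/5):
  M_2 = Pa²(a+3b)(L-x)/L³ - Pa²b/L²  [x>a] = (-18)·(18/5)²·((18/5)+3·(12/5))·(6-(24/5))/6³ - (-18)·(18/5)²·(12/5)/6² = 972/625 kN·m
Load 3 — applied couple M₀=16 kN·m at a=3 m (b=L-a=3):
  M_3 = R_Ax - M_A - M₀  [x>a] with R_A=4, M_A=4 = 4·(24/5) - 4 - 16 = -4/5 kN·m
Superposition: M = Σ M_i = -53/625 kN·m ≈ -0.084800 kN·m

M(24/5) = -53/625 kN·m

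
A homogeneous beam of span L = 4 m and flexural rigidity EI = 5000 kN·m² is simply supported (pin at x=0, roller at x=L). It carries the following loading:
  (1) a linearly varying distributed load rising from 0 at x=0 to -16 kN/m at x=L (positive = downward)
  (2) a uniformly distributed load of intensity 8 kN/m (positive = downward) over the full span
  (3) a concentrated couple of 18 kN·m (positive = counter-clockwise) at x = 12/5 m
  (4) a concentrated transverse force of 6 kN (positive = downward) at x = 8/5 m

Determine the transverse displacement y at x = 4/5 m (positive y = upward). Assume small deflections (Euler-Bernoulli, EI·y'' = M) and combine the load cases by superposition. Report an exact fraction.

y(4/5) = -58736/29296875 m

Load 1 — triangular load w₀=-16 kN/m (0→w₀ over full span):
  y_1 = -w₀x(7L⁴-10L²x²+3x⁴)/(360LEI) = -(-16)·(4/5)·(7·4⁴-10·4²·(4/5)²+3·(4/5)⁴)/(360·4·5000) = 88064/29296875 m
Load 2 — uniform load w=8 kN/m over full span:
  y_2 = -wx(L³-2Lx²+x³)/(24EI) = -8·(4/5)·(4³-2·4·(4/5)²+(4/5)³)/(24·5000) = -3712/1171875 m
Load 3 — applied couple M₀=18 kN·m at a=12/5 m (b=L-a=8/5):
  y_3 = (M₀x³/(6L)+C₁x)/EI  [x≤a] with C₁=M₀(3b²-L²)/(6L)=-156/25 = (18·(4/5)³/(6·4)+(-156/25)·(4/5))/5000 = -72/78125 m
Load 4 — point force P=6 kN at a=8/5 m (b=L-a=12/5):
  y_4 = -Pbx(L²-b²-x²)/(6LEI)  [x≤a] = -6·(12/5)·(4/5)·(4²-(12/5)²-(4/5)²)/(6·4·5000) = -72/78125 m
Superposition: y = Σ y_i = -58736/29296875 m ≈ -0.002005 m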